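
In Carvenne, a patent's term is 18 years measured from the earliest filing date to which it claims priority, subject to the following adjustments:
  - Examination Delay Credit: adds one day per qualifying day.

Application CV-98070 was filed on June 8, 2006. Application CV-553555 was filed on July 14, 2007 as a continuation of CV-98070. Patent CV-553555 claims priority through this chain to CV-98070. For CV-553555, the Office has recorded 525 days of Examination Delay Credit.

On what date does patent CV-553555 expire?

Earliest priority filing: 8 June 2006.
Base term: 8 June 2006 + 18 years → 8 June 2024.
Examination Delay Credit: +525 days → 15 November 2025.

2025-11-15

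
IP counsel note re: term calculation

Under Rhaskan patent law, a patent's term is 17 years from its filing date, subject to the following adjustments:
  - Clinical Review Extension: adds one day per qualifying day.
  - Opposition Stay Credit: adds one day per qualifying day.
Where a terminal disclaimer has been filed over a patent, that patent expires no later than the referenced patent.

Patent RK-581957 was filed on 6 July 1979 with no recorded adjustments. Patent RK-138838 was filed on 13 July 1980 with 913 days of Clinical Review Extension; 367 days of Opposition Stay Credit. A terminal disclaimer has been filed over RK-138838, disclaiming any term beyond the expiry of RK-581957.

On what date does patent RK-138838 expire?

Natural term of RK-138838:
  Base: filing + 17 years → 13 July 1997.
  Clinical Review Extension: +913 days → 12 January 2000.
  Opposition Stay Credit: +367 days → 13 January 2001.
Expiry of referenced patent RK-581957:
  Base: filing + 17 years → 6 July 1996.
Terminal disclaimer: RK-138838 expires on the earlier of 13 January 2001 and 6 July 1996.

July 6, 1996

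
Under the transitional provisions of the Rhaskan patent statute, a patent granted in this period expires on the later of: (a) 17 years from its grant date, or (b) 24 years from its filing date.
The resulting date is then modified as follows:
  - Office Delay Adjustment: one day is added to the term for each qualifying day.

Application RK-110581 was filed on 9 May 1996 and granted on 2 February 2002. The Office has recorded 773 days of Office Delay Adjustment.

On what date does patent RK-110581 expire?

(a) grant + 17 years → 2 February 2019.
(b) filing + 24 years → 9 May 2020.
Later of the two: 9 May 2020.
Office Delay Adjustment: +773 days → 21 June 2022.

2022-06-21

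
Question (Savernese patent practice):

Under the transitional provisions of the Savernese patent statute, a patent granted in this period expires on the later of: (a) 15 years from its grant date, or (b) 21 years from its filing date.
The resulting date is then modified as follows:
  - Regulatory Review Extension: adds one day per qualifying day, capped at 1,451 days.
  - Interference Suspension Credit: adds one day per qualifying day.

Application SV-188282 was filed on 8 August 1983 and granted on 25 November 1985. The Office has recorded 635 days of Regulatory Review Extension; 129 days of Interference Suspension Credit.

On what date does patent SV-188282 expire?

September 11, 2006

(a) grant + 15 years → 25 November 2000.
(b) filing + 21 years → 8 August 2004.
Later of the two: 8 August 2004.
Regulatory Review Extension: 635 days (within the 1451-day cap) → +635 days → 5 May 2006.
Interference Suspension Credit: +129 days → 11 September 2006.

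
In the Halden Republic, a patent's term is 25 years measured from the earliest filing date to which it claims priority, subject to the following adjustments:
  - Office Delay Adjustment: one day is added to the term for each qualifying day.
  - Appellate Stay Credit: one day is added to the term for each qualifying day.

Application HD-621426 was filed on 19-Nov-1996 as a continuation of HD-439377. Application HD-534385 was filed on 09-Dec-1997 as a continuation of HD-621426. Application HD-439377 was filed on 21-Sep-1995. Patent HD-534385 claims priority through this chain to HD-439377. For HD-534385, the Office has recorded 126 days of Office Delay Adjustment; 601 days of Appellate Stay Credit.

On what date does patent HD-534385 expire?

Earliest priority filing: 21 September 1995.
Base term: 21 September 1995 + 25 years → 21 September 2020.
Office Delay Adjustment: +126 days → 25 January 2021.
Appellate Stay Credit: +601 days → 18 September 2022.

September 18, 2022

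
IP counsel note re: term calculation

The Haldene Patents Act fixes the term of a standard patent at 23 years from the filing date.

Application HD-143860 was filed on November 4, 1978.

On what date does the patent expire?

Filing date + 23 years → 4 November 2001.

November 4, 2001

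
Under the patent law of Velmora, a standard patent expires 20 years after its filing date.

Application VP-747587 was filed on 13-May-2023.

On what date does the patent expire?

Filing date + 20 years → 13 May 2043.

2043-05-13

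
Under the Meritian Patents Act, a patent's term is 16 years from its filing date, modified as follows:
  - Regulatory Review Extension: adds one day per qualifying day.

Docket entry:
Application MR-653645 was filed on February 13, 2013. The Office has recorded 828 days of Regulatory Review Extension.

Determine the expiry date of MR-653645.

Base term: filing date + 16 years → 13 February 2029.
Regulatory Review Extension: +828 days → 22 May 2031.

May 22, 2031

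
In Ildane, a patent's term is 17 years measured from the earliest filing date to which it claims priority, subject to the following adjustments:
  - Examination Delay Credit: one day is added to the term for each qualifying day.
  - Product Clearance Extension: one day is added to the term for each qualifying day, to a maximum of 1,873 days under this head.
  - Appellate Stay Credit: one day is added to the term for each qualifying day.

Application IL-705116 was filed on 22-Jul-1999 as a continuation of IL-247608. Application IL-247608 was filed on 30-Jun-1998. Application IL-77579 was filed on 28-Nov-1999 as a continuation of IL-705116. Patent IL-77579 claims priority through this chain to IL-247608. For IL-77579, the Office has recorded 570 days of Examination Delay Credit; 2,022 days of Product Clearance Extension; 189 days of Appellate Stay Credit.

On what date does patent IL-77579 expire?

September 13, 2022

Earliest priority filing: 30 June 1998.
Base term: 30 June 1998 + 17 years → 30 June 2015.
Examination Delay Credit: +570 days → 20 January 2017.
Product Clearance Extension: 2022 days claimed exceeds the 1873-day cap, so +1873 days → 8 March 2022.
Appellate Stay Credit: +189 days → 13 September 2022.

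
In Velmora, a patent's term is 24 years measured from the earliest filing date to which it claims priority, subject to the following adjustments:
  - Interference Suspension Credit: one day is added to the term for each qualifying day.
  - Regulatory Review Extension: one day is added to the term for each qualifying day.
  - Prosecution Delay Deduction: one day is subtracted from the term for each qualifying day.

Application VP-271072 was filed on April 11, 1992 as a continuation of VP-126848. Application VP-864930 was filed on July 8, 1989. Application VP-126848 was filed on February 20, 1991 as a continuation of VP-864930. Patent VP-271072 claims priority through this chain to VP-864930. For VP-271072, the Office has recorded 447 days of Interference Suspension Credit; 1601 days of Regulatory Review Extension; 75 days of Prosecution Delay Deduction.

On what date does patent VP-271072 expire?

December 2, 2018

Earliest priority filing: 8 July 1989.
Base term: 8 July 1989 + 24 years → 8 July 2013.
Interference Suspension Credit: +447 days → 28 September 2014.
Regulatory Review Extension: +1601 days → 15 February 2019.
Prosecution Delay Deduction: −75 days → 2 December 2018.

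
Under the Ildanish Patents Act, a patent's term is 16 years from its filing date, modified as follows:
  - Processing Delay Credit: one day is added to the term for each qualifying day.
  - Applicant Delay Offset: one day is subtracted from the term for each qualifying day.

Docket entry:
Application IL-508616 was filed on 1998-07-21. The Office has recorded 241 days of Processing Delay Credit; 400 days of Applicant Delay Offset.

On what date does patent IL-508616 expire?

Base term: filing date + 16 years → 21 July 2014.
Processing Delay Credit: +241 days → 19 March 2015.
Applicant Delay Offset: −400 days → 12 February 2014.

February 12, 2014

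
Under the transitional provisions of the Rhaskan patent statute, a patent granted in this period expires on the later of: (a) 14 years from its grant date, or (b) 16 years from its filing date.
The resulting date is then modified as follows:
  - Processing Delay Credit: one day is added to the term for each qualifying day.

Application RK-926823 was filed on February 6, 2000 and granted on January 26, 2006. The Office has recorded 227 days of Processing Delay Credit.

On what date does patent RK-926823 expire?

September 9, 2020

(a) grant + 14 years → 26 January 2020.
(b) filing + 16 years → 6 February 2016.
Later of the two: 26 January 2020.
Processing Delay Credit: +227 days → 9 September 2020.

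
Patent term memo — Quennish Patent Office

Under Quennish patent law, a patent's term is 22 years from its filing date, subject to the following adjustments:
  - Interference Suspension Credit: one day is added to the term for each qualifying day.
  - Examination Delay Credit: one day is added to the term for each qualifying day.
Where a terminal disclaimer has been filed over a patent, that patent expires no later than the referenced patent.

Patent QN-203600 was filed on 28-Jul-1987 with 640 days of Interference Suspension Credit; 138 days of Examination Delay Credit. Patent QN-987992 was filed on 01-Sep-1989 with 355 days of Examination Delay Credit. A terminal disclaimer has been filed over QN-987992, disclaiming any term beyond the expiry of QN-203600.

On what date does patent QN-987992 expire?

Natural term of QN-987992:
  Base: filing + 22 years → 1 September 2011.
  Examination Delay Credit: +355 days → 21 August 2012.
Expiry of referenced patent QN-203600:
  Base: filing + 22 years → 28 July 2009.
  Interference Suspension Credit: +640 days → 29 April 2011.
  Examination Delay Credit: +138 days → 14 September 2011.
Terminal disclaimer: QN-987992 expires on the earlier of 21 August 2012 and 14 September 2011.

September 14, 2011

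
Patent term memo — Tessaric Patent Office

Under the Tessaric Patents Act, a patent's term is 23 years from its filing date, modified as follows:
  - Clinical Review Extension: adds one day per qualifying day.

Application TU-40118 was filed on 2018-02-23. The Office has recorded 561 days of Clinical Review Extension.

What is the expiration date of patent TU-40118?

Base term: filing date + 23 years → 23 February 2041.
Clinical Review Extension: +561 days → 7 September 2042.

2042-09-07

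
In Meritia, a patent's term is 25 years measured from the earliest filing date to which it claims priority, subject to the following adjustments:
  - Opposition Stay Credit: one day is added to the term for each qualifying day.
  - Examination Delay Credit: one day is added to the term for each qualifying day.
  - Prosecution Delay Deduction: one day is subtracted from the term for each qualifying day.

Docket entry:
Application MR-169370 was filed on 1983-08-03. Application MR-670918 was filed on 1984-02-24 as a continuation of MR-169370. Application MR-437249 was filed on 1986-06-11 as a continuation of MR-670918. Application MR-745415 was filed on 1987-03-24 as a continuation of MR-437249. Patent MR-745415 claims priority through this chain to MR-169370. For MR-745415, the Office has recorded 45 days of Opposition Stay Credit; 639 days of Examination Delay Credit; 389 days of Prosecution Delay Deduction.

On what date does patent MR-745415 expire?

Earliest priority filing: 3 August 1983.
Base term: 3 August 1983 + 25 years → 3 August 2008.
Opposition Stay Credit: +45 days → 17 September 2008.
Examination Delay Credit: +639 days → 18 June 2010.
Prosecution Delay Deduction: −389 days → 25 May 2009.

2009-05-25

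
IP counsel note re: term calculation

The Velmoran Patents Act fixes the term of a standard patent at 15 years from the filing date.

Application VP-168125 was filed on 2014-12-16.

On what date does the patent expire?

December 16, 2029

Filing date + 15 years → 16 December 2029.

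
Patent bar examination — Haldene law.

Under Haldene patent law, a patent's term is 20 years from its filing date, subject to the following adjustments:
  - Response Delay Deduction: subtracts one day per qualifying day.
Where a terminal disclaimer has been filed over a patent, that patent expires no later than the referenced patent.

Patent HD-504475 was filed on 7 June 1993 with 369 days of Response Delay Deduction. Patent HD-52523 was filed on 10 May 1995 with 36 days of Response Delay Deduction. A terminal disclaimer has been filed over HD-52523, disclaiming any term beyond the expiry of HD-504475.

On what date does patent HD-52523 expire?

2012-06-03

Natural term of HD-52523:
  Base: filing + 20 years → 10 May 2015.
  Response Delay Deduction: −36 days → 4 April 2015.
Expiry of referenced patent HD-504475:
  Base: filing + 20 years → 7 June 2013.
  Response Delay Deduction: −369 days → 3 June 2012.
Terminal disclaimer: HD-52523 expires on the earlier of 4 April 2015 and 3 June 2012.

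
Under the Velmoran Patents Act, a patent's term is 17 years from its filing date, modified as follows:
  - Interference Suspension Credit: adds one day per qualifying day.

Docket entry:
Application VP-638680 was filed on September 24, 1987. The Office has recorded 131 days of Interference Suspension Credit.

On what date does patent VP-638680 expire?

2005-02-02

Base term: filing date + 17 years → 24 September 2004.
Interference Suspension Credit: +131 days → 2 February 2005.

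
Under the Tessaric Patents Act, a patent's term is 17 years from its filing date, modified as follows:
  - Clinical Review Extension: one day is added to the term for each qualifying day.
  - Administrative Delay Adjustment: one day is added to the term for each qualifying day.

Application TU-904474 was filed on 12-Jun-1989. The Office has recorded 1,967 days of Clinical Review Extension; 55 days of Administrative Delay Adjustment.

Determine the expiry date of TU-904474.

Base term: filing date + 17 years → 12 June 2006.
Clinical Review Extension: +1967 days → 31 October 2011.
Administrative Delay Adjustment: +55 days → 25 December 2011.

December 25, 2011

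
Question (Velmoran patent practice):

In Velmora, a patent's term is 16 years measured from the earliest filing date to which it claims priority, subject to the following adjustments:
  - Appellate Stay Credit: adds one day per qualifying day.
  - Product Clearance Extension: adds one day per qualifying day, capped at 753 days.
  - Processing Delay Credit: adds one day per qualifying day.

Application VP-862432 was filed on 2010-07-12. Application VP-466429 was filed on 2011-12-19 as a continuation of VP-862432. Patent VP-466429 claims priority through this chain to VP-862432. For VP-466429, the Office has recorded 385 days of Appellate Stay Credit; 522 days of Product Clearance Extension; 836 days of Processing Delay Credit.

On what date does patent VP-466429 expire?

April 20, 2031

Earliest priority filing: 12 July 2010.
Base term: 12 July 2010 + 16 years → 12 July 2026.
Appellate Stay Credit: +385 days → 1 August 2027.
Product Clearance Extension: 522 days (within the 753-day cap) → +522 days → 4 January 2029.
Processing Delay Credit: +836 days → 20 April 2031.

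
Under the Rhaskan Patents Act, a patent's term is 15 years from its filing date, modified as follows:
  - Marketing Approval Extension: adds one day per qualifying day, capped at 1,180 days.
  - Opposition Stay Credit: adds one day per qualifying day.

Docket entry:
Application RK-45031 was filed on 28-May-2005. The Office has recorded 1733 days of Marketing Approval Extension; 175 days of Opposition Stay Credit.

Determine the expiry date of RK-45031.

2024-02-12

Base term: filing date + 15 years → 28 May 2020.
Marketing Approval Extension: 1733 days claimed exceeds the 1180-day cap, so +1180 days → 21 August 2023.
Opposition Stay Credit: +175 days → 12 February 2024.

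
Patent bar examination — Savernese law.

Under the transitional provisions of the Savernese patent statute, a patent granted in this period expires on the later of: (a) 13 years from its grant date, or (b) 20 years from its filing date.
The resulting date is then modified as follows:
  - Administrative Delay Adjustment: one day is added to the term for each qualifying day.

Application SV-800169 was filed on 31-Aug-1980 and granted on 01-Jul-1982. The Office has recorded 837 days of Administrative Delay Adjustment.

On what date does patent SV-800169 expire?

2002-12-16

(a) grant + 13 years → 1 July 1995.
(b) filing + 20 years → 31 August 2000.
Later of the two: 31 August 2000.
Administrative Delay Adjustment: +837 days → 16 December 2002.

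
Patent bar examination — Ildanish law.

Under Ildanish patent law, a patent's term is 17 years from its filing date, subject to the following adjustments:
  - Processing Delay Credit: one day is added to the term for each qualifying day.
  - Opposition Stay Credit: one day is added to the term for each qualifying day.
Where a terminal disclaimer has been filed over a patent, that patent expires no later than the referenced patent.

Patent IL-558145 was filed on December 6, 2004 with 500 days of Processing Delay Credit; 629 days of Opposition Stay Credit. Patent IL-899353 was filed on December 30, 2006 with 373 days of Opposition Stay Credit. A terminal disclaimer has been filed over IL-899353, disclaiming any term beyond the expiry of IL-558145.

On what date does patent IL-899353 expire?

January 6, 2025

Natural term of IL-899353:
  Base: filing + 17 years → 30 December 2023.
  Opposition Stay Credit: +373 days → 6 January 2025.
Expiry of referenced patent IL-558145:
  Base: filing + 17 years → 6 December 2021.
  Processing Delay Credit: +500 days → 20 April 2023.
  Opposition Stay Credit: +629 days → 8 January 2025.
Terminal disclaimer: IL-899353 expires on the earlier of 6 January 2025 and 8 January 2025.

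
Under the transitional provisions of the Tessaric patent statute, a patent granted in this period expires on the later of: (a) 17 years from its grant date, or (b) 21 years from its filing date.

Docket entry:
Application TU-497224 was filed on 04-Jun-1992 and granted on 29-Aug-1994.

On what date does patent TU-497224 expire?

(a) grant + 17 years → 29 August 2011.
(b) filing + 21 years → 4 June 2013.
Later of the two: 4 June 2013.

2013-06-04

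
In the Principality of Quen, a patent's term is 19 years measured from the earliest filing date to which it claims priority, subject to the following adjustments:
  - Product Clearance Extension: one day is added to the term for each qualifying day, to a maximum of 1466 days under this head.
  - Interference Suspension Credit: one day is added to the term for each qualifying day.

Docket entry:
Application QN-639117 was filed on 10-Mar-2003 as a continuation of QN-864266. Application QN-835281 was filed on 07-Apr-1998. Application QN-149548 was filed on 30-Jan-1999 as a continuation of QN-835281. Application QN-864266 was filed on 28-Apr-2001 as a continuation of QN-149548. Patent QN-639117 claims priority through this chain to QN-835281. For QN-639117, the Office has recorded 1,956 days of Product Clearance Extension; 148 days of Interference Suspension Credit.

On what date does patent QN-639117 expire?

2021-09-07

Earliest priority filing: 7 April 1998.
Base term: 7 April 1998 + 19 years → 7 April 2017.
Product Clearance Extension: 1956 days claimed exceeds the 1466-day cap, so +1466 days → 12 April 2021.
Interference Suspension Credit: +148 days → 7 September 2021.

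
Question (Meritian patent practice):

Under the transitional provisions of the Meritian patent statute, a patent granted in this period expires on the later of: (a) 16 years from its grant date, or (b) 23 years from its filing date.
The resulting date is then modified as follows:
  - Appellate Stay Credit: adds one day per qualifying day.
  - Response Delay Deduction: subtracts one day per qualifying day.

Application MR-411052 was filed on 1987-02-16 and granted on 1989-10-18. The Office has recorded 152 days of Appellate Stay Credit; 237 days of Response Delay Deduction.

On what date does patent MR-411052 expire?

(a) grant + 16 years → 18 October 2005.
(b) filing + 23 years → 16 February 2010.
Later of the two: 16 February 2010.
Appellate Stay Credit: +152 days → 18 July 2010.
Response Delay Deduction: −237 days → 23 November 2009.

November 23, 2009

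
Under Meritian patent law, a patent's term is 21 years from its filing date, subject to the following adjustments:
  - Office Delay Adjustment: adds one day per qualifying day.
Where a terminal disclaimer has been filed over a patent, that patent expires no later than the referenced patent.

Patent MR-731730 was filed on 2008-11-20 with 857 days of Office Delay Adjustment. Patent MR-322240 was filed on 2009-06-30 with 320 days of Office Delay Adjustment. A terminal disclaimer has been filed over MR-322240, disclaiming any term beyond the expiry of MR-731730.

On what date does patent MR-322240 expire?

Natural term of MR-322240:
  Base: filing + 21 years → 30 June 2030.
  Office Delay Adjustment: +320 days → 16 May 2031.
Expiry of referenced patent MR-731730:
  Base: filing + 21 years → 20 November 2029.
  Office Delay Adjustment: +857 days → 26 March 2032.
Terminal disclaimer: MR-322240 expires on the earlier of 16 May 2031 and 26 March 2032.

May 16, 2031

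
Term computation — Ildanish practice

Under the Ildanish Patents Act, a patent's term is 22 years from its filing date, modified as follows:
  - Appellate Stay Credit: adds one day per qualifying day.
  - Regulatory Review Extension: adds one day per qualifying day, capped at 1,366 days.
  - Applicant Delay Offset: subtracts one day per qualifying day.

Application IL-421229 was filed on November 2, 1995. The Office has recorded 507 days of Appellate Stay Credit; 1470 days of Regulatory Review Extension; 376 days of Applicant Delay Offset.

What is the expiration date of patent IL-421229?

2021-12-08

Base term: filing date + 22 years → 2 November 2017.
Appellate Stay Credit: +507 days → 24 March 2019.
Regulatory Review Extension: 1470 days claimed exceeds the 1366-day cap, so +1366 days → 19 December 2022.
Applicant Delay Offset: −376 days → 8 December 2021.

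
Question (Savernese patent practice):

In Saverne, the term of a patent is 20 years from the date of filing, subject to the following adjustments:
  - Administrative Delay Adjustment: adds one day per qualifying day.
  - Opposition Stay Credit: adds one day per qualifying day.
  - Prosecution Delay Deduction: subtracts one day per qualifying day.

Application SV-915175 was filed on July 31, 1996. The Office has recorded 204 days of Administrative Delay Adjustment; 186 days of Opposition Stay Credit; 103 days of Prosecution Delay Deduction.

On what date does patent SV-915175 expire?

Base term: filing date + 20 years → 31 July 2016.
Administrative Delay Adjustment: +204 days → 20 February 2017.
Opposition Stay Credit: +186 days → 25 August 2017.
Prosecution Delay Deduction: −103 days → 14 May 2017.

May 14, 2017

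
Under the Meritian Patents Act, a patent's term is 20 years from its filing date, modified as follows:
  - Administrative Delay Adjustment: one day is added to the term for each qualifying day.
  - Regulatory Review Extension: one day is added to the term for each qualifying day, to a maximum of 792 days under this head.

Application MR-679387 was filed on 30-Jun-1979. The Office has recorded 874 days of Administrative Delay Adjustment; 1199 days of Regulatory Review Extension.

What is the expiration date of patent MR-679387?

Base term: filing date + 20 years → 30 June 1999.
Administrative Delay Adjustment: +874 days → 20 November 2001.
Regulatory Review Extension: 1199 days claimed exceeds the 792-day cap, so +792 days → 21 January 2004.

January 21, 2004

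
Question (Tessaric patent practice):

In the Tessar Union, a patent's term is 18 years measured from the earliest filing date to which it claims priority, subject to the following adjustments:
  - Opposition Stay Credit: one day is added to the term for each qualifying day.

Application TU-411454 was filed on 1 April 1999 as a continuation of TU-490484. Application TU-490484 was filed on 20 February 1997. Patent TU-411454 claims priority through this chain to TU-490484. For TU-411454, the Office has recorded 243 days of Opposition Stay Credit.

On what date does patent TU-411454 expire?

2015-10-21

Earliest priority filing: 20 February 1997.
Base term: 20 February 1997 + 18 years → 20 February 2015.
Opposition Stay Credit: +243 days → 21 October 2015.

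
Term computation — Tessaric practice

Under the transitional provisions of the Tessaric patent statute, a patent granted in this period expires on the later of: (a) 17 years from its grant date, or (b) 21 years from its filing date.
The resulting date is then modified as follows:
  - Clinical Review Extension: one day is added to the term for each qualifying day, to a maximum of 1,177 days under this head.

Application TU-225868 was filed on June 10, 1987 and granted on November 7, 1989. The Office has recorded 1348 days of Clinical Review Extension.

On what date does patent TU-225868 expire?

2011-08-31

(a) grant + 17 years → 7 November 2006.
(b) filing + 21 years → 10 June 2008.
Later of the two: 10 June 2008.
Clinical Review Extension: 1348 days claimed exceeds the 1177-day cap, so +1177 days → 31 August 2011.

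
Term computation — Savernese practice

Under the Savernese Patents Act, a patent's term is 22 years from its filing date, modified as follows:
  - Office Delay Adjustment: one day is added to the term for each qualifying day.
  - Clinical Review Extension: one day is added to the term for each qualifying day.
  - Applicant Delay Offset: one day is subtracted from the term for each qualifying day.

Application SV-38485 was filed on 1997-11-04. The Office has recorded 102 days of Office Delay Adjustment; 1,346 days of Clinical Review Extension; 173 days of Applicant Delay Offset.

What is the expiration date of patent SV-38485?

Base term: filing date + 22 years → 4 November 2019.
Office Delay Adjustment: +102 days → 14 February 2020.
Clinical Review Extension: +1346 days → 22 October 2023.
Applicant Delay Offset: −173 days → 2 May 2023.

2023-05-02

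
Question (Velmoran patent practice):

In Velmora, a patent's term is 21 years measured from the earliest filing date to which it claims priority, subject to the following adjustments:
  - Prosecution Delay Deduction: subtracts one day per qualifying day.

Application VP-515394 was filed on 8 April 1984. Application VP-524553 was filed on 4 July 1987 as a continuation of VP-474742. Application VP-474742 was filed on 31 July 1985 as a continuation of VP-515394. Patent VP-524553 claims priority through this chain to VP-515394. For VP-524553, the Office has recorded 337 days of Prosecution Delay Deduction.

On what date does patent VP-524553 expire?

May 6, 2004

Earliest priority filing: 8 April 1984.
Base term: 8 April 1984 + 21 years → 8 April 2005.
Prosecution Delay Deduction: −337 days → 6 May 2004.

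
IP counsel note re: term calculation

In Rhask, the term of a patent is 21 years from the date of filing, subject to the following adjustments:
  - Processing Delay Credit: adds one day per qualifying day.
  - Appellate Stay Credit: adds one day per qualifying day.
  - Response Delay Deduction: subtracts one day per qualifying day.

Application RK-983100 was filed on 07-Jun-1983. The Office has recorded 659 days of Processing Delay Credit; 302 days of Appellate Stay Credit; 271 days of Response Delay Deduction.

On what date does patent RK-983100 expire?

Base term: filing date + 21 years → 7 June 2004.
Processing Delay Credit: +659 days → 28 March 2006.
Appellate Stay Credit: +302 days → 24 January 2007.
Response Delay Deduction: −271 days → 28 April 2006.

April 28, 2006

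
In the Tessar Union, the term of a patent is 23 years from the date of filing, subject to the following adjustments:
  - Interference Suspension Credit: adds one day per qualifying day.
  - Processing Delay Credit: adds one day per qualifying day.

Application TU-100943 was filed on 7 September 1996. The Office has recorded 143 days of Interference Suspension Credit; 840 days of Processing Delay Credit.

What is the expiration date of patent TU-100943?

Base term: filing date + 23 years → 7 September 2019.
Interference Suspension Credit: +143 days → 28 January 2020.
Processing Delay Credit: +840 days → 17 May 2022.

May 17, 2022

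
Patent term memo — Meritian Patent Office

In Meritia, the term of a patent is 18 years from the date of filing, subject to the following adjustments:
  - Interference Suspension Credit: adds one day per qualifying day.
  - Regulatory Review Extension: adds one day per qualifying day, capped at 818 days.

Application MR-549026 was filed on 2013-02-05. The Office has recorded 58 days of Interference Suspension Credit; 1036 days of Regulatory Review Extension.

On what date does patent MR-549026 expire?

2033-06-30

Base term: filing date + 18 years → 5 February 2031.
Interference Suspension Credit: +58 days → 4 April 2031.
Regulatory Review Extension: 1036 days claimed exceeds the 818-day cap, so +818 days → 30 June 2033.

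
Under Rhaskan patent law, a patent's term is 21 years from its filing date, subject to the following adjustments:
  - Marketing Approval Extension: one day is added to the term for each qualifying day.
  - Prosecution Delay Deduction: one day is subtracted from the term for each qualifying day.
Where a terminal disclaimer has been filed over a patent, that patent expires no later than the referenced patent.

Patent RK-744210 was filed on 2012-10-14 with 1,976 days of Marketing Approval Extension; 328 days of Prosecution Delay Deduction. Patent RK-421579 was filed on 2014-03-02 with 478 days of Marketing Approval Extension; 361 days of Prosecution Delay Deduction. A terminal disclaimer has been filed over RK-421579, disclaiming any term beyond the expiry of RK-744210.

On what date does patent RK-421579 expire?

Natural term of RK-421579:
  Base: filing + 21 years → 2 March 2035.
  Marketing Approval Extension: +478 days → 22 June 2036.
  Prosecution Delay Deduction: −361 days → 27 June 2035.
Expiry of referenced patent RK-744210:
  Base: filing + 21 years → 14 October 2033.
  Marketing Approval Extension: +1976 days → 13 March 2039.
  Prosecution Delay Deduction: −328 days → 19 April 2038.
Terminal disclaimer: RK-421579 expires on the earlier of 27 June 2035 and 19 April 2038.

2035-06-27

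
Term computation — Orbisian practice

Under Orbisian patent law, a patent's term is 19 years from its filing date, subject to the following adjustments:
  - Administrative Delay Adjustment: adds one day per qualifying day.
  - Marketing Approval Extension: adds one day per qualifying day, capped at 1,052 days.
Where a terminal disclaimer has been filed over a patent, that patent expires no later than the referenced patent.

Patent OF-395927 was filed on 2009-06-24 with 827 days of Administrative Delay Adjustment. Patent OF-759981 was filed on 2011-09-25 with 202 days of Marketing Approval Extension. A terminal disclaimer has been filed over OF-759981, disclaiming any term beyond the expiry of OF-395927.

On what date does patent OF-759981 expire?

Natural term of OF-759981:
  Base: filing + 19 years → 25 September 2030.
  Marketing Approval Extension: 202 days (within the 1052-day cap) → +202 days → 15 April 2031.
Expiry of referenced patent OF-395927:
  Base: filing + 19 years → 24 June 2028.
  Administrative Delay Adjustment: +827 days → 29 September 2030.
Terminal disclaimer: OF-759981 expires on the earlier of 15 April 2031 and 29 September 2030.

September 29, 2030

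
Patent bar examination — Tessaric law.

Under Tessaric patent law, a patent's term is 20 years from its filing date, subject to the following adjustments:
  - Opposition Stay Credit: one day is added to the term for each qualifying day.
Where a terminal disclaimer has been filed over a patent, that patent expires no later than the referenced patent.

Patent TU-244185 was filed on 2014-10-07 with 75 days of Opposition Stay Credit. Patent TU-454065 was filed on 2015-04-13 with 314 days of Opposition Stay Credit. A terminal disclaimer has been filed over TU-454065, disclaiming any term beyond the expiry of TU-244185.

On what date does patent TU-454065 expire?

December 21, 2034

Natural term of TU-454065:
  Base: filing + 20 years → 13 April 2035.
  Opposition Stay Credit: +314 days → 21 February 2036.
Expiry of referenced patent TU-244185:
  Base: filing + 20 years → 7 October 2034.
  Opposition Stay Credit: +75 days → 21 December 2034.
Terminal disclaimer: TU-454065 expires on the earlier of 21 February 2036 and 21 December 2034.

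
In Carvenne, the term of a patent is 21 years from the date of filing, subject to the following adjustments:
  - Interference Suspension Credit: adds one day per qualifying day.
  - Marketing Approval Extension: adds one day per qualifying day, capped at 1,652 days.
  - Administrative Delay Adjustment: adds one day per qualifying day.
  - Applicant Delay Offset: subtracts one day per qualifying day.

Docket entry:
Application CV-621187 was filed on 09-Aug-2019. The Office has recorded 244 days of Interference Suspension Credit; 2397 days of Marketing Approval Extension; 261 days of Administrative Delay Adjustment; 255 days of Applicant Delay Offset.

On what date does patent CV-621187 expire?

2045-10-24

Base term: filing date + 21 years → 9 August 2040.
Interference Suspension Credit: +244 days → 10 April 2041.
Marketing Approval Extension: 2397 days claimed exceeds the 1652-day cap, so +1652 days → 18 October 2045.
Administrative Delay Adjustment: +261 days → 6 July 2046.
Applicant Delay Offset: −255 days → 24 October 2045.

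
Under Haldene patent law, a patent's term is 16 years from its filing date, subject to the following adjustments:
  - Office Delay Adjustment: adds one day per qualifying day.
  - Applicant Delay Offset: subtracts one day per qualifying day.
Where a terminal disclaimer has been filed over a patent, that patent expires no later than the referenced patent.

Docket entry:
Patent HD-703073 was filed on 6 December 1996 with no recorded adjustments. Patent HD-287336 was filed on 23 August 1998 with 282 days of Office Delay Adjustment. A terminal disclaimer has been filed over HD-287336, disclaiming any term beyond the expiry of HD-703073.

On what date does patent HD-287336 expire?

Natural term of HD-287336:
  Base: filing + 16 years → 23 August 2014.
  Office Delay Adjustment: +282 days → 1 June 2015.
Expiry of referenced patent HD-703073:
  Base: filing + 16 years → 6 December 2012.
Terminal disclaimer: HD-287336 expires on the earlier of 1 June 2015 and 6 December 2012.

December 6, 2012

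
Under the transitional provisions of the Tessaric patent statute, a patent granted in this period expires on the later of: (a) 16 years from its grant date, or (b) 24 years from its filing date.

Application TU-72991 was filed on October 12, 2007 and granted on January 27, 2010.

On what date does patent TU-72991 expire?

2031-10-12

(a) grant + 16 years → 27 January 2026.
(b) filing + 24 years → 12 October 2031.
Later of the two: 12 October 2031.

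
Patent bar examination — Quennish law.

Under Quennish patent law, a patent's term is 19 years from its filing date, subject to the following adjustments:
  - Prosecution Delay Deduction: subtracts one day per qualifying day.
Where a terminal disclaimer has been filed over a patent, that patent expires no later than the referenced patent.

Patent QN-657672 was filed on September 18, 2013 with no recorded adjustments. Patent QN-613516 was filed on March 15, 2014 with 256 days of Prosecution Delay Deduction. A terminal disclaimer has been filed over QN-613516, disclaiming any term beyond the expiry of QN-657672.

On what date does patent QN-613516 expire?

Natural term of QN-613516:
  Base: filing + 19 years → 15 March 2033.
  Prosecution Delay Deduction: −256 days → 2 July 2032.
Expiry of referenced patent QN-657672:
  Base: filing + 19 years → 18 September 2032.
Terminal disclaimer: QN-613516 expires on the earlier of 2 July 2032 and 18 September 2032.

July 2, 2032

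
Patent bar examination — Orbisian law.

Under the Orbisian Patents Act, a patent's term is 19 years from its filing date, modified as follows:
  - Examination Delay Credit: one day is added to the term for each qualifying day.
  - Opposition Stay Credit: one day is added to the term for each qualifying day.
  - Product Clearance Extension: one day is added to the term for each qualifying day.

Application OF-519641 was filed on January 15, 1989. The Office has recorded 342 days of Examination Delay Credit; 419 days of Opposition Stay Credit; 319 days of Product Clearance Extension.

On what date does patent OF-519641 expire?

December 30, 2010

Base term: filing date + 19 years → 15 January 2008.
Examination Delay Credit: +342 days → 22 December 2008.
Opposition Stay Credit: +419 days → 14 February 2010.
Product Clearance Extension: +319 days → 30 December 2010.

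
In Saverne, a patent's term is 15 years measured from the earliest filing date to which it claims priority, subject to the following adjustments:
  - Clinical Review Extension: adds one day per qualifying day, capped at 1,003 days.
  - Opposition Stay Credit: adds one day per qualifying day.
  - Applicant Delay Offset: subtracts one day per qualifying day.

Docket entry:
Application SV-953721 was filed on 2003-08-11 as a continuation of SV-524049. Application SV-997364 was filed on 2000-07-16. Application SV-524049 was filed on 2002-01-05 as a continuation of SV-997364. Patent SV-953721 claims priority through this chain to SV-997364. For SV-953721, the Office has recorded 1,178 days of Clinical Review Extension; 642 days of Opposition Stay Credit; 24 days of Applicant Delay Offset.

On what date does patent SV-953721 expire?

Earliest priority filing: 16 July 2000.
Base term: 16 July 2000 + 15 years → 16 July 2015.
Clinical Review Extension: 1178 days claimed exceeds the 1003-day cap, so +1003 days → 14 April 2018.
Opposition Stay Credit: +642 days → 16 January 2020.
Applicant Delay Offset: −24 days → 23 December 2019.

2019-12-23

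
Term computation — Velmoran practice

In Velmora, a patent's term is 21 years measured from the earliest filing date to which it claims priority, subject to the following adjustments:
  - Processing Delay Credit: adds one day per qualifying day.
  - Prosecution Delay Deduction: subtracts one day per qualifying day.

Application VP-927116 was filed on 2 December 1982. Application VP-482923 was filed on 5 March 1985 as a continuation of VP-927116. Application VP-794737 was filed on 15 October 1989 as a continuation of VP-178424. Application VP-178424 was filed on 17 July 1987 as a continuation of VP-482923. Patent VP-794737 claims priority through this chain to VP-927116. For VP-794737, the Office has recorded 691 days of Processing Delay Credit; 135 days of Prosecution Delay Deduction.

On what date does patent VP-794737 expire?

2005-06-10

Earliest priority filing: 2 December 1982.
Base term: 2 December 1982 + 21 years → 2 December 2003.
Processing Delay Credit: +691 days → 23 October 2005.
Prosecution Delay Deduction: −135 days → 10 June 2005.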